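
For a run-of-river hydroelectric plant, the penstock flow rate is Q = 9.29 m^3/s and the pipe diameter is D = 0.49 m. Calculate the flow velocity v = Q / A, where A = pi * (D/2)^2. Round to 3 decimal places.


Compute pipe cross-sectional area:
  A = pi * (D/2)^2 = pi * (0.49/2)^2 = 0.1886 m^2
Calculate velocity:
  v = Q / A = 9.29 / 0.1886
  v = 49.264 m/s

49.264


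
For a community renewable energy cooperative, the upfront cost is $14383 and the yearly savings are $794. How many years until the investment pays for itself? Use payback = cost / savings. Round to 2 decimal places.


Simple payback period = initial cost / annual savings
Payback = 14383 / 794
Payback = 18.11 years

18.11


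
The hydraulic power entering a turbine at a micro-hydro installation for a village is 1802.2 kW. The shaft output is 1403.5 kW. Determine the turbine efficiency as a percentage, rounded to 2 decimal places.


Turbine efficiency = (output power / input power) * 100
eta = (1403.5 / 1802.2) * 100
eta = 77.88%

77.88


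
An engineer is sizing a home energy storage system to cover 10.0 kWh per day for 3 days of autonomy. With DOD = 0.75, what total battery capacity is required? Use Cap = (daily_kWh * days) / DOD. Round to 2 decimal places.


Total energy needed = daily * days = 10.0 * 3 = 30.0 kWh
Account for depth of discharge:
  Cap = total_energy / DOD = 30.0 / 0.75
  Cap = 40.00 kWh

40.00


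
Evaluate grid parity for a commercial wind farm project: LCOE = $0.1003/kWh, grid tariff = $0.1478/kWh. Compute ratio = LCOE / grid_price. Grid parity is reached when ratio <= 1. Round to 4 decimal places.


Compare LCOE to grid price:
  LCOE = $0.1003/kWh, Grid price = $0.1478/kWh
  Ratio = LCOE / grid_price = 0.1003 / 0.1478 = 0.6786
  Grid parity achieved (ratio <= 1)? yes

0.6786


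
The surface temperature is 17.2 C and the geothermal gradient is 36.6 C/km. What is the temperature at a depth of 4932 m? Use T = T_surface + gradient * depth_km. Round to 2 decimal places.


Convert depth to km: 4932 / 1000 = 4.932 km
Temperature increase = gradient * depth_km = 36.6 * 4.932 = 180.51 C
Temperature at depth = T_surface + delta_T = 17.2 + 180.51
T = 197.71 C

197.71


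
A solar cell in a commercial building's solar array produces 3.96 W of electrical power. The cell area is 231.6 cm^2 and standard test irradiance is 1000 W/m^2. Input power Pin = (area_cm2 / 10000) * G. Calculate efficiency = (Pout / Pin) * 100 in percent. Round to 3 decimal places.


First compute the input power:
  Pin = area_cm2 / 10000 * G = 231.6 / 10000 * 1000 = 23.16 W
Then compute efficiency:
  Efficiency = (Pout / Pin) * 100 = (3.96 / 23.16) * 100
  Efficiency = 17.098%

17.098


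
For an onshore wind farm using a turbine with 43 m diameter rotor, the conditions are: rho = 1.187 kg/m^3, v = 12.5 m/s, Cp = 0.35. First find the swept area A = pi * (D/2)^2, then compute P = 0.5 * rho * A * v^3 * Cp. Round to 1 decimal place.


Step 1 -- Compute swept area:
  A = pi * (D/2)^2 = pi * (43/2)^2 = 1452.2 m^2
Step 2 -- Apply wind power equation:
  P = 0.5 * rho * A * v^3 * Cp
  v^3 = 12.5^3 = 1953.125
  P = 0.5 * 1.187 * 1452.2 * 1953.125 * 0.35
  P = 589176.7 W

589176.7


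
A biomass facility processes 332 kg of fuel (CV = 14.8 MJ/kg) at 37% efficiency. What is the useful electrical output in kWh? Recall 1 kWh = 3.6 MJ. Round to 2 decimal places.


Total energy = mass * CV = 332 * 14.8 = 4913.6 MJ
Useful energy = total * eta = 4913.6 * 0.37 = 1818.03 MJ
Convert to kWh: 1818.03 / 3.6
Useful energy = 505.01 kWh

505.01


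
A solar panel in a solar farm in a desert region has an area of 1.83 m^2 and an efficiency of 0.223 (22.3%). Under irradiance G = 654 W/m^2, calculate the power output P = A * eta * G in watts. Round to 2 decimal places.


Use the solar power formula P = A * eta * G.
Given: A = 1.83 m^2, eta = 0.223, G = 654 W/m^2
P = 1.83 * 0.223 * 654
P = 266.89 W

266.89


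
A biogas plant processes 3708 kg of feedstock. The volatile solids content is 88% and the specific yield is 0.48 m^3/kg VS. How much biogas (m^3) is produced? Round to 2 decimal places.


Compute volatile solids:
  VS = mass * VS_fraction = 3708 * 0.88 = 3263.04 kg
Calculate biogas volume:
  Biogas = VS * specific_yield = 3263.04 * 0.48
  Biogas = 1566.26 m^3

1566.26


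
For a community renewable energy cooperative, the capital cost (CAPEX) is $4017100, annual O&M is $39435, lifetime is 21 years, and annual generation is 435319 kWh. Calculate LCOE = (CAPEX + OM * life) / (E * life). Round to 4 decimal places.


Total cost = CAPEX + OM * lifetime = 4017100 + 39435 * 21 = 4017100 + 828135 = 4845235
Total generation = annual * lifetime = 435319 * 21 = 9141699 kWh
LCOE = 4845235 / 9141699
LCOE = 0.5300 $/kWh

0.5300


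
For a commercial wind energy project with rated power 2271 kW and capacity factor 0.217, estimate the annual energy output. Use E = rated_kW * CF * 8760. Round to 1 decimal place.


Annual energy = rated_kW * capacity_factor * hours_per_year
Given: P_rated = 2271 kW, CF = 0.217, hours = 8760
E = 2271 * 0.217 * 8760
E = 4316989.3 kWh

4316989.3


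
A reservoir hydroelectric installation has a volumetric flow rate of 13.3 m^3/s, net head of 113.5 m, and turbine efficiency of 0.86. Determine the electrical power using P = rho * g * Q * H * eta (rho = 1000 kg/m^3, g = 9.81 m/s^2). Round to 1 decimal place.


Apply the hydropower formula P = rho * g * Q * H * eta
rho * g = 1000 * 9.81 = 9810.0
P = 9810.0 * 13.3 * 113.5 * 0.86
P = 12735469.5 W

12735469.5


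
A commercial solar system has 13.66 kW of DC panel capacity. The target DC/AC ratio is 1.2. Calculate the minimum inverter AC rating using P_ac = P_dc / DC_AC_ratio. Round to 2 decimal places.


The inverter AC capacity is determined by the DC/AC ratio.
Given: P_dc = 13.66 kW, DC/AC ratio = 1.2
P_ac = P_dc / ratio = 13.66 / 1.2
P_ac = 11.38 kW

11.38


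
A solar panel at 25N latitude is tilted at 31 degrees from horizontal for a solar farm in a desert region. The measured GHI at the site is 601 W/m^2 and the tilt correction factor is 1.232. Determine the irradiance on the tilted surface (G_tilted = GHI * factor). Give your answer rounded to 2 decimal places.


Identify the given values:
  GHI = 601 W/m^2, tilt correction factor = 1.232
Apply the formula G_tilted = GHI * factor:
  G_tilted = 601 * 1.232
  G_tilted = 740.43 W/m^2

740.43


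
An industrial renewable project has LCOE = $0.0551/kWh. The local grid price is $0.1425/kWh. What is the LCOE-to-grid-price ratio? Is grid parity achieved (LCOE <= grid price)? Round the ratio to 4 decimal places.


Compare LCOE to grid price:
  LCOE = $0.0551/kWh, Grid price = $0.1425/kWh
  Ratio = LCOE / grid_price = 0.0551 / 0.1425 = 0.3867
  Grid parity achieved (ratio <= 1)? yes

0.3867


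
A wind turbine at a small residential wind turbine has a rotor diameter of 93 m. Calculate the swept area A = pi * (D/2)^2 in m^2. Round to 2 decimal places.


Compute the rotor radius:
  r = D / 2 = 93 / 2 = 46.5 m
Calculate swept area:
  A = pi * r^2 = pi * 46.5^2
  A = 6792.91 m^2

6792.91


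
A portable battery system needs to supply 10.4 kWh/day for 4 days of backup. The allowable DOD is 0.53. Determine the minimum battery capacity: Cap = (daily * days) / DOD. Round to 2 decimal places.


Total energy needed = daily * days = 10.4 * 4 = 41.6 kWh
Account for depth of discharge:
  Cap = total_energy / DOD = 41.6 / 0.53
  Cap = 78.49 kWh

78.49


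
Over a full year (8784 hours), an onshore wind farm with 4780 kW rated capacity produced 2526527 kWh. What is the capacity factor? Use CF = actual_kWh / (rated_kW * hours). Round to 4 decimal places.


Capacity factor = actual output / maximum possible output
Maximum possible = rated * hours = 4780 * 8784 = 41987520 kWh
CF = 2526527 / 41987520
CF = 0.0602

0.0602


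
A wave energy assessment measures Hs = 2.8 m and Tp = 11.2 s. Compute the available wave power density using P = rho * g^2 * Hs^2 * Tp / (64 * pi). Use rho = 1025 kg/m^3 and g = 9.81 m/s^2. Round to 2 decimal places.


Apply wave power formula:
  g^2 = 9.81^2 = 96.2361
  Hs^2 = 2.8^2 = 7.84
  Numerator = rho * g^2 * Hs^2 * Tp = 1025 * 96.2361 * 7.84 * 11.2 = 8661556.96
  Denominator = 64 * pi = 201.0619
  P = 8661556.96 / 201.0619 = 43079.05 W/m

43079.05


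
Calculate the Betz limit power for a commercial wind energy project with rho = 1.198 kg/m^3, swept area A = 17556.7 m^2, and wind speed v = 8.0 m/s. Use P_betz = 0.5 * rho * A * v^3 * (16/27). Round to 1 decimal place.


The Betz coefficient Cp_max = 16/27 = 0.5926
v^3 = 8.0^3 = 512.0
P_betz = 0.5 * rho * A * v^3 * Cp_max
P_betz = 0.5 * 1.198 * 17556.7 * 512.0 * 0.5926
P_betz = 3190772.9 W

3190772.9


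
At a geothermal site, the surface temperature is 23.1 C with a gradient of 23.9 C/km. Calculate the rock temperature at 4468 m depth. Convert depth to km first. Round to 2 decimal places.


Convert depth to km: 4468 / 1000 = 4.468 km
Temperature increase = gradient * depth_km = 23.9 * 4.468 = 106.79 C
Temperature at depth = T_surface + delta_T = 23.1 + 106.79
T = 129.89 C

129.89


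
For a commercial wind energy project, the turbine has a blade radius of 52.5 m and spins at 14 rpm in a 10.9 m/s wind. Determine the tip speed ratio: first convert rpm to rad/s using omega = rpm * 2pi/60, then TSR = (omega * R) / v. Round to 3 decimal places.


Convert rotational speed to rad/s:
  omega = 14 * 2 * pi / 60 = 1.4661 rad/s
Compute tip speed:
  v_tip = omega * R = 1.4661 * 52.5 = 76.969 m/s
Tip speed ratio:
  TSR = v_tip / v_wind = 76.969 / 10.9 = 7.061

7.061


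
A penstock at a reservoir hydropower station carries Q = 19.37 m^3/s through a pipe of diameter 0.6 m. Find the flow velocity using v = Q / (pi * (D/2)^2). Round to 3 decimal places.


Compute pipe cross-sectional area:
  A = pi * (D/2)^2 = pi * (0.6/2)^2 = 0.2827 m^2
Calculate velocity:
  v = Q / A = 19.37 / 0.2827
  v = 68.507 m/s

68.507


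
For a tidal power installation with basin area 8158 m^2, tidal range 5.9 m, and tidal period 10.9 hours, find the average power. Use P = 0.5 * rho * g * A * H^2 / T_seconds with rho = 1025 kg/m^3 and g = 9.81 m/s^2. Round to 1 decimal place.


Convert period to seconds: T = 10.9 * 3600 = 39240.0 s
H^2 = 5.9^2 = 34.81
P = 0.5 * rho * g * A * H^2 / T
P = 0.5 * 1025 * 9.81 * 8158 * 34.81 / 39240.0
P = 36384.9 W

36384.9


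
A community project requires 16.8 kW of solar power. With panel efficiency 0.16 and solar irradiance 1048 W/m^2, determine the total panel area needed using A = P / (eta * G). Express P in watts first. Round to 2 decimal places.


Convert target power to watts: P = 16.8 * 1000 = 16800.0 W
Compute denominator: eta * G = 0.16 * 1048 = 167.68
Required area A = P / (eta * G) = 16800.0 / 167.68
A = 100.19 m^2

100.19


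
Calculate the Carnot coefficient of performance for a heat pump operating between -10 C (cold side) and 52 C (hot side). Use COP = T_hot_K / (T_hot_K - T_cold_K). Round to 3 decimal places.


Convert to Kelvin:
  T_hot = 52 + 273.15 = 325.15 K
  T_cold = -10 + 273.15 = 263.15 K
Apply Carnot COP formula:
  COP = T_hot_K / (T_hot_K - T_cold_K) = 325.15 / 62.0
  COP = 5.244

5.244


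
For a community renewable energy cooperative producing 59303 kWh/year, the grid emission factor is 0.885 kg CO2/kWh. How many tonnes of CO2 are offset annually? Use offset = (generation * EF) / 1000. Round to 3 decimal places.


CO2 offset in kg = generation * emission_factor
CO2 offset = 59303 * 0.885 = 52483.16 kg
Convert to tonnes:
  CO2 offset = 52483.16 / 1000 = 52.483 tonnes

52.483


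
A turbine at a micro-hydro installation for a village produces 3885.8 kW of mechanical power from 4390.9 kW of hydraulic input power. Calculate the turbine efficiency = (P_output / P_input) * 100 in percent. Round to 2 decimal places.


Turbine efficiency = (output power / input power) * 100
eta = (3885.8 / 4390.9) * 100
eta = 88.50%

88.50


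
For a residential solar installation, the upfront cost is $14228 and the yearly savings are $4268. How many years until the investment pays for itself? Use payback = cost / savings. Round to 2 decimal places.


Simple payback period = initial cost / annual savings
Payback = 14228 / 4268
Payback = 3.33 years

3.33


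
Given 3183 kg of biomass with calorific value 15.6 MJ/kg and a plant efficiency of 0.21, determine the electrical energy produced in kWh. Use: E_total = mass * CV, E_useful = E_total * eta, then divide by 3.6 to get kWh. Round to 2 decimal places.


Total energy = mass * CV = 3183 * 15.6 = 49654.8 MJ
Useful energy = total * eta = 49654.8 * 0.21 = 10427.51 MJ
Convert to kWh: 10427.51 / 3.6
Useful energy = 2896.53 kWh

2896.53


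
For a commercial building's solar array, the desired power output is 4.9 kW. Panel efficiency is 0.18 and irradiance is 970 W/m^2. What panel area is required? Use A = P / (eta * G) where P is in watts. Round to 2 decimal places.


Convert target power to watts: P = 4.9 * 1000 = 4900.0 W
Compute denominator: eta * G = 0.18 * 970 = 174.6
Required area A = P / (eta * G) = 4900.0 / 174.6
A = 28.06 m^2

28.06


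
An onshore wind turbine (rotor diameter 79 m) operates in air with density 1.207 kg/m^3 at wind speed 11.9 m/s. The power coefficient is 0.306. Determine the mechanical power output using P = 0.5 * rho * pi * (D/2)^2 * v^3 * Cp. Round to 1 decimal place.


Step 1 -- Compute swept area:
  A = pi * (D/2)^2 = pi * (79/2)^2 = 4901.67 m^2
Step 2 -- Apply wind power equation:
  P = 0.5 * rho * A * v^3 * Cp
  v^3 = 11.9^3 = 1685.159
  P = 0.5 * 1.207 * 4901.67 * 1685.159 * 0.306
  P = 1525399.7 W

1525399.7


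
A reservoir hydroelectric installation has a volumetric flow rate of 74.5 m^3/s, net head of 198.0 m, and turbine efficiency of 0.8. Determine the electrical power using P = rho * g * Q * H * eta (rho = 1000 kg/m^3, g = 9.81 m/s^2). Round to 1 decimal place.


Apply the hydropower formula P = rho * g * Q * H * eta
rho * g = 1000 * 9.81 = 9810.0
P = 9810.0 * 74.5 * 198.0 * 0.8
P = 115765848.0 W

115765848.0


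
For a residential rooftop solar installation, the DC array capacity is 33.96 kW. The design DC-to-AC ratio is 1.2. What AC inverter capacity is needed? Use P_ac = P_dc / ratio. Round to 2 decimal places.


The inverter AC capacity is determined by the DC/AC ratio.
Given: P_dc = 33.96 kW, DC/AC ratio = 1.2
P_ac = P_dc / ratio = 33.96 / 1.2
P_ac = 28.30 kW

28.30


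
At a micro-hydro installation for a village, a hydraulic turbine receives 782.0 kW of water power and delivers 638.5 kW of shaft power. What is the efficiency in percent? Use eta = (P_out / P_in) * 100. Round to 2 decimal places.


Turbine efficiency = (output power / input power) * 100
eta = (638.5 / 782.0) * 100
eta = 81.65%

81.65


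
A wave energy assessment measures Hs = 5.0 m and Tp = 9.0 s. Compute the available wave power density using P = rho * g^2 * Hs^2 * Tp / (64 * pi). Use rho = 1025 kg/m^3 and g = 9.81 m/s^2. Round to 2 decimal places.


Apply wave power formula:
  g^2 = 9.81^2 = 96.2361
  Hs^2 = 5.0^2 = 25.0
  Numerator = rho * g^2 * Hs^2 * Tp = 1025 * 96.2361 * 25.0 * 9.0 = 22194450.56
  Denominator = 64 * pi = 201.0619
  P = 22194450.56 / 201.0619 = 110386.14 W/m

110386.14


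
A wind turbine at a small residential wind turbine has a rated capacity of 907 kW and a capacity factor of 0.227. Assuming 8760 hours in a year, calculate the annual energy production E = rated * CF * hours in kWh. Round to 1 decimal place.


Annual energy = rated_kW * capacity_factor * hours_per_year
Given: P_rated = 907 kW, CF = 0.227, hours = 8760
E = 907 * 0.227 * 8760
E = 1803587.6 kWh

1803587.6


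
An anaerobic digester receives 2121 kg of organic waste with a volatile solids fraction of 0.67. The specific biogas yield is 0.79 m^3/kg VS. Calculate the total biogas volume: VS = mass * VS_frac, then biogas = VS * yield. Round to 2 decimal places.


Compute volatile solids:
  VS = mass * VS_fraction = 2121 * 0.67 = 1421.07 kg
Calculate biogas volume:
  Biogas = VS * specific_yield = 1421.07 * 0.79
  Biogas = 1122.65 m^3

1122.65


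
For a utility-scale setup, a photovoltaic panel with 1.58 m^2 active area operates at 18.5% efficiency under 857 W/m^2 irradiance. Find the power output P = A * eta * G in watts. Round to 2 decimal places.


Use the solar power formula P = A * eta * G.
Given: A = 1.58 m^2, eta = 0.185, G = 857 W/m^2
P = 1.58 * 0.185 * 857
P = 250.50 W

250.50


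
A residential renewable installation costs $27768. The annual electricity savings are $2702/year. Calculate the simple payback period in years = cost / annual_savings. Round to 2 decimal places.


Simple payback period = initial cost / annual savings
Payback = 27768 / 2702
Payback = 10.28 years

10.28


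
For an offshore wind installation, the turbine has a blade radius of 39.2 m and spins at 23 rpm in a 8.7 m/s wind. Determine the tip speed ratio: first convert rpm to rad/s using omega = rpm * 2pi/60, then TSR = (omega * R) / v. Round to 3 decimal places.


Convert rotational speed to rad/s:
  omega = 23 * 2 * pi / 60 = 2.4086 rad/s
Compute tip speed:
  v_tip = omega * R = 2.4086 * 39.2 = 94.415 m/s
Tip speed ratio:
  TSR = v_tip / v_wind = 94.415 / 8.7 = 10.852

10.852


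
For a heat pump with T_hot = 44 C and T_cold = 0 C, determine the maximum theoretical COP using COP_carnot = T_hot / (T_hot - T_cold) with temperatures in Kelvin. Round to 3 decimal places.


Convert to Kelvin:
  T_hot = 44 + 273.15 = 317.15 K
  T_cold = 0 + 273.15 = 273.15 K
Apply Carnot COP formula:
  COP = T_hot_K / (T_hot_K - T_cold_K) = 317.15 / 44.0
  COP = 7.208

7.208


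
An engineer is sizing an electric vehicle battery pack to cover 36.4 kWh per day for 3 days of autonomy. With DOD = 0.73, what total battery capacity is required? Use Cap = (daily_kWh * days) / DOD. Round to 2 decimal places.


Total energy needed = daily * days = 36.4 * 3 = 109.2 kWh
Account for depth of discharge:
  Cap = total_energy / DOD = 109.2 / 0.73
  Cap = 149.59 kWh

149.59


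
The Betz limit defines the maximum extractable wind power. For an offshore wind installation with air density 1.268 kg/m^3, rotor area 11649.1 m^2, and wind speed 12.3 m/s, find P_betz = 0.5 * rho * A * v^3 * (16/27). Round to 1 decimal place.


The Betz coefficient Cp_max = 16/27 = 0.5926
v^3 = 12.3^3 = 1860.867
P_betz = 0.5 * rho * A * v^3 * Cp_max
P_betz = 0.5 * 1.268 * 11649.1 * 1860.867 * 0.5926
P_betz = 8144289.1 W

8144289.1


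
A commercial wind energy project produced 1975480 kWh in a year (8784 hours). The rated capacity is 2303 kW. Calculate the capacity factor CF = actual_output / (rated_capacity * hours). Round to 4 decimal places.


Capacity factor = actual output / maximum possible output
Maximum possible = rated * hours = 2303 * 8784 = 20229552 kWh
CF = 1975480 / 20229552
CF = 0.0977

0.0977


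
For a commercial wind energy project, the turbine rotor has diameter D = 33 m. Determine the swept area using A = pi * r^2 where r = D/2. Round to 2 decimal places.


Compute the rotor radius:
  r = D / 2 = 33 / 2 = 16.5 m
Calculate swept area:
  A = pi * r^2 = pi * 16.5^2
  A = 855.30 m^2

855.30


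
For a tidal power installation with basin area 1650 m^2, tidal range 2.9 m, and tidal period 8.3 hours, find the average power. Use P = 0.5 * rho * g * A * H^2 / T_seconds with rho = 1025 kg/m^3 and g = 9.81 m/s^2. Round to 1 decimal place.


Convert period to seconds: T = 8.3 * 3600 = 29880.0 s
H^2 = 2.9^2 = 8.41
P = 0.5 * rho * g * A * H^2 / T
P = 0.5 * 1025 * 9.81 * 1650 * 8.41 / 29880.0
P = 2334.9 W

2334.9


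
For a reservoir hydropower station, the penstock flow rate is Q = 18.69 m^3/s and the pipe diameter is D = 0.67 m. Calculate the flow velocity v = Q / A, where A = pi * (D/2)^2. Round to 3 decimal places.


Compute pipe cross-sectional area:
  A = pi * (D/2)^2 = pi * (0.67/2)^2 = 0.3526 m^2
Calculate velocity:
  v = Q / A = 18.69 / 0.3526
  v = 53.011 m/s

53.011


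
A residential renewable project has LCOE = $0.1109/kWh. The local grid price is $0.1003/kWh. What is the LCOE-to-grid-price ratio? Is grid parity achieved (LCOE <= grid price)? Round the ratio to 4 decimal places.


Compare LCOE to grid price:
  LCOE = $0.1109/kWh, Grid price = $0.1003/kWh
  Ratio = LCOE / grid_price = 0.1109 / 0.1003 = 1.1057
  Grid parity achieved (ratio <= 1)? no

1.1057


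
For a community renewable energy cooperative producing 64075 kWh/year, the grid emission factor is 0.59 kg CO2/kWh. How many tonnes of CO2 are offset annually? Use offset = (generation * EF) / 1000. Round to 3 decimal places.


CO2 offset in kg = generation * emission_factor
CO2 offset = 64075 * 0.59 = 37804.25 kg
Convert to tonnes:
  CO2 offset = 37804.25 / 1000 = 37.804 tonnes

37.804


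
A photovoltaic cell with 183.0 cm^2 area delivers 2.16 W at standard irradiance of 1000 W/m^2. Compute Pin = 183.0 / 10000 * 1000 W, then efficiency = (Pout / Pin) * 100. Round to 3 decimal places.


First compute the input power:
  Pin = area_cm2 / 10000 * G = 183.0 / 10000 * 1000 = 18.3 W
Then compute efficiency:
  Efficiency = (Pout / Pin) * 100 = (2.16 / 18.3) * 100
  Efficiency = 11.803%

11.803


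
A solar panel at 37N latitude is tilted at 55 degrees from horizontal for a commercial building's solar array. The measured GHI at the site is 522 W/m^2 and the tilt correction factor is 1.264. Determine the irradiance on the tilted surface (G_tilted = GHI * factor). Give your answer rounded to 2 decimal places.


Identify the given values:
  GHI = 522 W/m^2, tilt correction factor = 1.264
Apply the formula G_tilted = GHI * factor:
  G_tilted = 522 * 1.264
  G_tilted = 659.81 W/m^2

659.81


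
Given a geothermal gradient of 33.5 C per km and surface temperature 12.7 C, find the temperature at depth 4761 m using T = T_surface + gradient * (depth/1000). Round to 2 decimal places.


Convert depth to km: 4761 / 1000 = 4.761 km
Temperature increase = gradient * depth_km = 33.5 * 4.761 = 159.49 C
Temperature at depth = T_surface + delta_T = 12.7 + 159.49
T = 172.19 C

172.19


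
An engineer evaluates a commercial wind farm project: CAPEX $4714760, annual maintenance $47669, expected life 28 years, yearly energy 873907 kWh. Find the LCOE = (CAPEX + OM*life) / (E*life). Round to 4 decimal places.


Total cost = CAPEX + OM * lifetime = 4714760 + 47669 * 28 = 4714760 + 1334732 = 6049492
Total generation = annual * lifetime = 873907 * 28 = 24469396 kWh
LCOE = 6049492 / 24469396
LCOE = 0.2472 $/kWh

0.2472


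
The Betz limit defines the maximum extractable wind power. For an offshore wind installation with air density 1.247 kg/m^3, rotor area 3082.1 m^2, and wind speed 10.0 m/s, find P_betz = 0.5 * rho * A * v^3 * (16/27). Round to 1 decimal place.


The Betz coefficient Cp_max = 16/27 = 0.5926
v^3 = 10.0^3 = 1000.0
P_betz = 0.5 * rho * A * v^3 * Cp_max
P_betz = 0.5 * 1.247 * 3082.1 * 1000.0 * 0.5926
P_betz = 1138778.9 W

1138778.9


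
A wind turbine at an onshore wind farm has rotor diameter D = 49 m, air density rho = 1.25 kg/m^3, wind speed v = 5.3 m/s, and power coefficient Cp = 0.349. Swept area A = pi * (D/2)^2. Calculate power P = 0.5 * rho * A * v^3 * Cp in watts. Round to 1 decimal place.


Step 1 -- Compute swept area:
  A = pi * (D/2)^2 = pi * (49/2)^2 = 1885.74 m^2
Step 2 -- Apply wind power equation:
  P = 0.5 * rho * A * v^3 * Cp
  v^3 = 5.3^3 = 148.877
  P = 0.5 * 1.25 * 1885.74 * 148.877 * 0.349
  P = 61237.2 W

61237.2


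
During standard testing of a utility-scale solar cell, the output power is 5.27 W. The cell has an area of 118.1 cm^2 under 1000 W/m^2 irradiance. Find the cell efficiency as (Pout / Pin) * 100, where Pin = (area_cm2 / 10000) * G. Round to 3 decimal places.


First compute the input power:
  Pin = area_cm2 / 10000 * G = 118.1 / 10000 * 1000 = 11.81 W
Then compute efficiency:
  Efficiency = (Pout / Pin) * 100 = (5.27 / 11.81) * 100
  Efficiency = 44.623%

44.623


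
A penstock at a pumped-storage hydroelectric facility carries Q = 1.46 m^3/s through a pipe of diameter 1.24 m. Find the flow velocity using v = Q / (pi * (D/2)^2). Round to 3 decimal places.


Compute pipe cross-sectional area:
  A = pi * (D/2)^2 = pi * (1.24/2)^2 = 1.2076 m^2
Calculate velocity:
  v = Q / A = 1.46 / 1.2076
  v = 1.209 m/s

1.209


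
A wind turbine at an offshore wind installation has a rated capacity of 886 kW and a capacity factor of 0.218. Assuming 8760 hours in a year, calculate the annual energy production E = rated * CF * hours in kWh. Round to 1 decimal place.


Annual energy = rated_kW * capacity_factor * hours_per_year
Given: P_rated = 886 kW, CF = 0.218, hours = 8760
E = 886 * 0.218 * 8760
E = 1691976.5 kWh

1691976.5


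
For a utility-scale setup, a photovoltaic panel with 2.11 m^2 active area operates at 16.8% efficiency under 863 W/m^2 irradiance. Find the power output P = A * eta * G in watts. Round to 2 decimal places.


Use the solar power formula P = A * eta * G.
Given: A = 2.11 m^2, eta = 0.168, G = 863 W/m^2
P = 2.11 * 0.168 * 863
P = 305.92 W

305.92


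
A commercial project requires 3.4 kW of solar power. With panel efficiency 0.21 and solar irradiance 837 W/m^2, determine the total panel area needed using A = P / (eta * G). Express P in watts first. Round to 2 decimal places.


Convert target power to watts: P = 3.4 * 1000 = 3400.0 W
Compute denominator: eta * G = 0.21 * 837 = 175.77
Required area A = P / (eta * G) = 3400.0 / 175.77
A = 19.34 m^2

19.34


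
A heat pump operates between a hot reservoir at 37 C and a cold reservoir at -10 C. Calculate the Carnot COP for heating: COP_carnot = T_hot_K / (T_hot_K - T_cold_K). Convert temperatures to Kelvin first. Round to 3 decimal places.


Convert to Kelvin:
  T_hot = 37 + 273.15 = 310.15 K
  T_cold = -10 + 273.15 = 263.15 K
Apply Carnot COP formula:
  COP = T_hot_K / (T_hot_K - T_cold_K) = 310.15 / 47.0
  COP = 6.599

6.599


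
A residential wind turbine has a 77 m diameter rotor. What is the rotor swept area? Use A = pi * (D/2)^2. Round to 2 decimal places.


Compute the rotor radius:
  r = D / 2 = 77 / 2 = 38.5 m
Calculate swept area:
  A = pi * r^2 = pi * 38.5^2
  A = 4656.63 m^2

4656.63


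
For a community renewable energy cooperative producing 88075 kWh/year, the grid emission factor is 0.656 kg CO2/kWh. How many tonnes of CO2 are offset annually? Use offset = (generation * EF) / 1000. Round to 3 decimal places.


CO2 offset in kg = generation * emission_factor
CO2 offset = 88075 * 0.656 = 57777.2 kg
Convert to tonnes:
  CO2 offset = 57777.2 / 1000 = 57.777 tonnes

57.777


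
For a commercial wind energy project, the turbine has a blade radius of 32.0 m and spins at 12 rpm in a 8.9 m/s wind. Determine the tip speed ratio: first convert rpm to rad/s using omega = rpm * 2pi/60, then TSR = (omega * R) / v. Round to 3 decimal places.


Convert rotational speed to rad/s:
  omega = 12 * 2 * pi / 60 = 1.2566 rad/s
Compute tip speed:
  v_tip = omega * R = 1.2566 * 32.0 = 40.212 m/s
Tip speed ratio:
  TSR = v_tip / v_wind = 40.212 / 8.9 = 4.518

4.518


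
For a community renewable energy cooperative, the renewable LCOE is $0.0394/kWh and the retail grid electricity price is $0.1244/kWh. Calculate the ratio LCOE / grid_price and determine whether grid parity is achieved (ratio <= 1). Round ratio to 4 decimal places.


Compare LCOE to grid price:
  LCOE = $0.0394/kWh, Grid price = $0.1244/kWh
  Ratio = LCOE / grid_price = 0.0394 / 0.1244 = 0.3167
  Grid parity achieved (ratio <= 1)? yes

0.3167


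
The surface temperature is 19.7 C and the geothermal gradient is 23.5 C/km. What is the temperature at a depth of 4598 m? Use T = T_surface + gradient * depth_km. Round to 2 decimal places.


Convert depth to km: 4598 / 1000 = 4.598 km
Temperature increase = gradient * depth_km = 23.5 * 4.598 = 108.05 C
Temperature at depth = T_surface + delta_T = 19.7 + 108.05
T = 127.75 C

127.75


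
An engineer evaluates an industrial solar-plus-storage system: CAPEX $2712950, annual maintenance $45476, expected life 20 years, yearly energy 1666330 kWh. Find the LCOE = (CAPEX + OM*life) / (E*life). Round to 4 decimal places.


Total cost = CAPEX + OM * lifetime = 2712950 + 45476 * 20 = 2712950 + 909520 = 3622470
Total generation = annual * lifetime = 1666330 * 20 = 33326600 kWh
LCOE = 3622470 / 33326600
LCOE = 0.1087 $/kWh

0.1087


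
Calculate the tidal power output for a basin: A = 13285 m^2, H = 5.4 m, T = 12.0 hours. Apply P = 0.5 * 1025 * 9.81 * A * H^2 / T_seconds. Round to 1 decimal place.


Convert period to seconds: T = 12.0 * 3600 = 43200.0 s
H^2 = 5.4^2 = 29.16
P = 0.5 * rho * g * A * H^2 / T
P = 0.5 * 1025 * 9.81 * 13285 * 29.16 / 43200.0
P = 45084.6 W

45084.6


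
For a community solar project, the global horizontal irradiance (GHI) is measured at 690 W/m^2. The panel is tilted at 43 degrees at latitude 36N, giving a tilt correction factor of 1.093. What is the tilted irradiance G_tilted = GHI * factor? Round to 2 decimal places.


Identify the given values:
  GHI = 690 W/m^2, tilt correction factor = 1.093
Apply the formula G_tilted = GHI * factor:
  G_tilted = 690 * 1.093
  G_tilted = 754.17 W/m^2

754.17


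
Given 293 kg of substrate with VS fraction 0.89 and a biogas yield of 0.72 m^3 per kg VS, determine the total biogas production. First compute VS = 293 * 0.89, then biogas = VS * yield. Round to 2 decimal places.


Compute volatile solids:
  VS = mass * VS_fraction = 293 * 0.89 = 260.77 kg
Calculate biogas volume:
  Biogas = VS * specific_yield = 260.77 * 0.72
  Biogas = 187.75 m^3

187.75


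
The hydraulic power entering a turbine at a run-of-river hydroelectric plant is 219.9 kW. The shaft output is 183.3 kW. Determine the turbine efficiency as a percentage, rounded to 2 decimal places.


Turbine efficiency = (output power / input power) * 100
eta = (183.3 / 219.9) * 100
eta = 83.36%

83.36


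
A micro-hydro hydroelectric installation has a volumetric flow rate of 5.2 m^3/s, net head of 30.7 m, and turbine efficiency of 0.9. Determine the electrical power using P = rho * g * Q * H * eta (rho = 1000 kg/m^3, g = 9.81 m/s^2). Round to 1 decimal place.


Apply the hydropower formula P = rho * g * Q * H * eta
rho * g = 1000 * 9.81 = 9810.0
P = 9810.0 * 5.2 * 30.7 * 0.9
P = 1409461.6 W

1409461.6


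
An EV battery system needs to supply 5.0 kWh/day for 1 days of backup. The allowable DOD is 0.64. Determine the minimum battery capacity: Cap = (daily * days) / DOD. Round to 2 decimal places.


Total energy needed = daily * days = 5.0 * 1 = 5.0 kWh
Account for depth of discharge:
  Cap = total_energy / DOD = 5.0 / 0.64
  Cap = 7.81 kWh

7.81


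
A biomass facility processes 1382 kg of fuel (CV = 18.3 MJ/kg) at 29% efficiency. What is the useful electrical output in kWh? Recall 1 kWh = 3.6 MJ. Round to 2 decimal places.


Total energy = mass * CV = 1382 * 18.3 = 25290.6 MJ
Useful energy = total * eta = 25290.6 * 0.29 = 7334.27 MJ
Convert to kWh: 7334.27 / 3.6
Useful energy = 2037.30 kWh

2037.30


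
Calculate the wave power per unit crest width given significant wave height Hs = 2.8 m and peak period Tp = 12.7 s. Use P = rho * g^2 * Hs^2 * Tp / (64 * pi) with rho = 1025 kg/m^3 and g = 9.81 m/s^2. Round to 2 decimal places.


Apply wave power formula:
  g^2 = 9.81^2 = 96.2361
  Hs^2 = 2.8^2 = 7.84
  Numerator = rho * g^2 * Hs^2 * Tp = 1025 * 96.2361 * 7.84 * 12.7 = 9821586.9
  Denominator = 64 * pi = 201.0619
  P = 9821586.9 / 201.0619 = 48848.57 W/m

48848.57


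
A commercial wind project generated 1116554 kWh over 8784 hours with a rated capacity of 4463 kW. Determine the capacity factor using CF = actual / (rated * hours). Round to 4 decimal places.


Capacity factor = actual output / maximum possible output
Maximum possible = rated * hours = 4463 * 8784 = 39202992 kWh
CF = 1116554 / 39202992
CF = 0.0285

0.0285


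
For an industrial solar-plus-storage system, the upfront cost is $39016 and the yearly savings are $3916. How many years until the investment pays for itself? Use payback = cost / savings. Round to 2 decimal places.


Simple payback period = initial cost / annual savings
Payback = 39016 / 3916
Payback = 9.96 years

9.96


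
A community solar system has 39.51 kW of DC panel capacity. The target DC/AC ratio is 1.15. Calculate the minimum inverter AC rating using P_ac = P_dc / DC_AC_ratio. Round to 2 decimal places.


The inverter AC capacity is determined by the DC/AC ratio.
Given: P_dc = 39.51 kW, DC/AC ratio = 1.15
P_ac = P_dc / ratio = 39.51 / 1.15
P_ac = 34.36 kW

34.36


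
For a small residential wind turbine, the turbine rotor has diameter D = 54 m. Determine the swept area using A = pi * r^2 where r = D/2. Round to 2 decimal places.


Compute the rotor radius:
  r = D / 2 = 54 / 2 = 27.0 m
Calculate swept area:
  A = pi * r^2 = pi * 27.0^2
  A = 2290.22 m^2

2290.22


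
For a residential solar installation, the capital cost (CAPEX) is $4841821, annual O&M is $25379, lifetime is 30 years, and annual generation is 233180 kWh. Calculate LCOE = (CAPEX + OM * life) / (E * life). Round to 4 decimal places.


Total cost = CAPEX + OM * lifetime = 4841821 + 25379 * 30 = 4841821 + 761370 = 5603191
Total generation = annual * lifetime = 233180 * 30 = 6995400 kWh
LCOE = 5603191 / 6995400
LCOE = 0.8010 $/kWh

0.8010


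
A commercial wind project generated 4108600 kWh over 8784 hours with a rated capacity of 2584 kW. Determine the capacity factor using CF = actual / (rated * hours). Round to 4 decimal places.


Capacity factor = actual output / maximum possible output
Maximum possible = rated * hours = 2584 * 8784 = 22697856 kWh
CF = 4108600 / 22697856
CF = 0.1810

0.1810


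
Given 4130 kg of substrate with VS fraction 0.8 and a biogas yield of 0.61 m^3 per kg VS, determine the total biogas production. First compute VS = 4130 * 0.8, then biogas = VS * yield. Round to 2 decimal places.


Compute volatile solids:
  VS = mass * VS_fraction = 4130 * 0.8 = 3304.0 kg
Calculate biogas volume:
  Biogas = VS * specific_yield = 3304.0 * 0.61
  Biogas = 2015.44 m^3

2015.44


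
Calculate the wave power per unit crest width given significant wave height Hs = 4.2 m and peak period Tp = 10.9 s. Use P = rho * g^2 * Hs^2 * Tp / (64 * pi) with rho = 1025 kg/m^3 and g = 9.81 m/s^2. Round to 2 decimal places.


Apply wave power formula:
  g^2 = 9.81^2 = 96.2361
  Hs^2 = 4.2^2 = 17.64
  Numerator = rho * g^2 * Hs^2 * Tp = 1025 * 96.2361 * 17.64 * 10.9 = 18966489.67
  Denominator = 64 * pi = 201.0619
  P = 18966489.67 / 201.0619 = 94331.58 W/m

94331.58


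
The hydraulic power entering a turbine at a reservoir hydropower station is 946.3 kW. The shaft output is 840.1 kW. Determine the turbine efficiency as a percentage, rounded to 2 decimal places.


Turbine efficiency = (output power / input power) * 100
eta = (840.1 / 946.3) * 100
eta = 88.78%

88.78


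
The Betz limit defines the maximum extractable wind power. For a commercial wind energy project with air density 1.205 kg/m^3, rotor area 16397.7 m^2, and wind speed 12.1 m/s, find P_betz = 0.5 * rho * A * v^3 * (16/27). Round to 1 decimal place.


The Betz coefficient Cp_max = 16/27 = 0.5926
v^3 = 12.1^3 = 1771.561
P_betz = 0.5 * rho * A * v^3 * Cp_max
P_betz = 0.5 * 1.205 * 16397.7 * 1771.561 * 0.5926
P_betz = 10371756.6 W

10371756.6


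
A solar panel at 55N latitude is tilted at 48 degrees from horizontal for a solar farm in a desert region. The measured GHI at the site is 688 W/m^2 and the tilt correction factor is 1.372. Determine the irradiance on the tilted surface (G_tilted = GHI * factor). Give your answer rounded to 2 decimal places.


Identify the given values:
  GHI = 688 W/m^2, tilt correction factor = 1.372
Apply the formula G_tilted = GHI * factor:
  G_tilted = 688 * 1.372
  G_tilted = 943.94 W/m^2

943.94


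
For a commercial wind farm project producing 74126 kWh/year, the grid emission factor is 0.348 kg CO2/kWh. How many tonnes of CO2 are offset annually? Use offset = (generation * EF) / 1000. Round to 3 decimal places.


CO2 offset in kg = generation * emission_factor
CO2 offset = 74126 * 0.348 = 25795.85 kg
Convert to tonnes:
  CO2 offset = 25795.85 / 1000 = 25.796 tonnes

25.796


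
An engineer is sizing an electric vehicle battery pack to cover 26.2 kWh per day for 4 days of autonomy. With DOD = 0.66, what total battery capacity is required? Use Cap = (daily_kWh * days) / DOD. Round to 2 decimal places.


Total energy needed = daily * days = 26.2 * 4 = 104.8 kWh
Account for depth of discharge:
  Cap = total_energy / DOD = 104.8 / 0.66
  Cap = 158.79 kWh

158.79


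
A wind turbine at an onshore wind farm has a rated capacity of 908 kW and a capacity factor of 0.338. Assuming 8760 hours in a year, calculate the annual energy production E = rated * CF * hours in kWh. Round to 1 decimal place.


Annual energy = rated_kW * capacity_factor * hours_per_year
Given: P_rated = 908 kW, CF = 0.338, hours = 8760
E = 908 * 0.338 * 8760
E = 2688479.0 kWh

2688479.0


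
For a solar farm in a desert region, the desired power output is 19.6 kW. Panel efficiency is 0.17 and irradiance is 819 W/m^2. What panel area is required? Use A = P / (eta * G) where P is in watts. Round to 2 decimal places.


Convert target power to watts: P = 19.6 * 1000 = 19600.0 W
Compute denominator: eta * G = 0.17 * 819 = 139.23
Required area A = P / (eta * G) = 19600.0 / 139.23
A = 140.77 m^2

140.77


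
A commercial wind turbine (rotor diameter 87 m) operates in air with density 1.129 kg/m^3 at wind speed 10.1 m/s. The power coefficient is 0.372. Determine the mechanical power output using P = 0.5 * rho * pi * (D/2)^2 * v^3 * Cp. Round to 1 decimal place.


Step 1 -- Compute swept area:
  A = pi * (D/2)^2 = pi * (87/2)^2 = 5944.68 m^2
Step 2 -- Apply wind power equation:
  P = 0.5 * rho * A * v^3 * Cp
  v^3 = 10.1^3 = 1030.301
  P = 0.5 * 1.129 * 5944.68 * 1030.301 * 0.372
  P = 1286173.0 W

1286173.0


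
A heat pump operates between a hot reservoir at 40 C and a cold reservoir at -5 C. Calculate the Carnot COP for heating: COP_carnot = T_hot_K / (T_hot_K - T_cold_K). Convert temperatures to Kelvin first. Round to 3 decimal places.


Convert to Kelvin:
  T_hot = 40 + 273.15 = 313.15 K
  T_cold = -5 + 273.15 = 268.15 K
Apply Carnot COP formula:
  COP = T_hot_K / (T_hot_K - T_cold_K) = 313.15 / 45.0
  COP = 6.959

6.959


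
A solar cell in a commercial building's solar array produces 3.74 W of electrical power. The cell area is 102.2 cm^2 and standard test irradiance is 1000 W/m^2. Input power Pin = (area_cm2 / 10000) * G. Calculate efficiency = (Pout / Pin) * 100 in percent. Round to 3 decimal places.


First compute the input power:
  Pin = area_cm2 / 10000 * G = 102.2 / 10000 * 1000 = 10.22 W
Then compute efficiency:
  Efficiency = (Pout / Pin) * 100 = (3.74 / 10.22) * 100
  Efficiency = 36.595%

36.595


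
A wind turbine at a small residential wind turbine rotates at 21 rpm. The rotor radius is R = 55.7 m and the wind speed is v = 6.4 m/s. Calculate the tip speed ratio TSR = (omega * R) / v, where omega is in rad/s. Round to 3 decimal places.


Convert rotational speed to rad/s:
  omega = 21 * 2 * pi / 60 = 2.1991 rad/s
Compute tip speed:
  v_tip = omega * R = 2.1991 * 55.7 = 122.491 m/s
Tip speed ratio:
  TSR = v_tip / v_wind = 122.491 / 6.4 = 19.139

19.139


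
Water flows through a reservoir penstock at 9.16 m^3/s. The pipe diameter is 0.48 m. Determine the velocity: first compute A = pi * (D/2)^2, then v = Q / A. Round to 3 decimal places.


Compute pipe cross-sectional area:
  A = pi * (D/2)^2 = pi * (0.48/2)^2 = 0.181 m^2
Calculate velocity:
  v = Q / A = 9.16 / 0.181
  v = 50.620 m/s

50.620


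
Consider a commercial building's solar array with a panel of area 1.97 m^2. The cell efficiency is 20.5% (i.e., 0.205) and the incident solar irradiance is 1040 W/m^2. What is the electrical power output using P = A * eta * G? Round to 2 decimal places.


Use the solar power formula P = A * eta * G.
Given: A = 1.97 m^2, eta = 0.205, G = 1040 W/m^2
P = 1.97 * 0.205 * 1040
P = 420.00 W

420.00
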